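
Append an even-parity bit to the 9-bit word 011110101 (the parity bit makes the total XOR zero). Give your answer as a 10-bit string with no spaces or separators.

0111101010

XOR of the 9 data bits: 0⊕1⊕1⊕1⊕1⊕0⊕1⊕0⊕1 = 0
Parity bit = 0 (so all 10 bits XOR to 0).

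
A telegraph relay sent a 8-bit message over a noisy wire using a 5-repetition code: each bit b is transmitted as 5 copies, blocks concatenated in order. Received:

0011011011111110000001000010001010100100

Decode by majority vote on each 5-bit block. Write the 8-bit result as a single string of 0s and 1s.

Block 1 (00110): 2 ones → 0
Block 2 (11011): 4 ones → 1
Block 3 (11111): 5 ones → 1
Block 4 (00000): 0 ones → 0
Block 5 (01000): 1 one → 0
Block 6 (01000): 1 one → 0
Block 7 (10101): 3 ones → 1
Block 8 (00100): 1 one → 0

01100010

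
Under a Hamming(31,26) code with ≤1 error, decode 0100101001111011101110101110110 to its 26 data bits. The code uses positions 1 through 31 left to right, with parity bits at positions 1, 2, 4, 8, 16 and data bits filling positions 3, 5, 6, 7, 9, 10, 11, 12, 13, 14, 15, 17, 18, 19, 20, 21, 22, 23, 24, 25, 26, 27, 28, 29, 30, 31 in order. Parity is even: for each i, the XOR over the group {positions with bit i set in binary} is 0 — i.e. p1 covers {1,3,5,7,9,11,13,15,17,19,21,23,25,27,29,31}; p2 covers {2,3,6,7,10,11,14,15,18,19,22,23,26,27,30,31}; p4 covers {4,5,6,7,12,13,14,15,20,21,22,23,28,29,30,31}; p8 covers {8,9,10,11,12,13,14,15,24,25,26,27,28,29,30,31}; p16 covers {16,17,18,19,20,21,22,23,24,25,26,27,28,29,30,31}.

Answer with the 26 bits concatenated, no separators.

01010111101101110101110110

s1 (pos 1,3,5,7,9,11,13,15,17,19,21,23,25,27,29,31): 0⊕0⊕1⊕1⊕0⊕1⊕1⊕1⊕1⊕1⊕1⊕1⊕1⊕1⊕1⊕0 = 0
s2 (pos 2,3,6,7,10,11,14,15,18,19,22,23,26,27,30,31): 1⊕0⊕0⊕1⊕1⊕1⊕0⊕1⊕0⊕1⊕0⊕1⊕1⊕1⊕1⊕0 = 0
s4 (pos 4,5,6,7,12,13,14,15,20,21,22,23,28,29,30,31): 0⊕1⊕0⊕1⊕1⊕1⊕0⊕1⊕1⊕1⊕0⊕1⊕0⊕1⊕1⊕0 = 0
s8 (pos 8,9,10,11,12,13,14,15,24,25,26,27,28,29,30,31): 0⊕0⊕1⊕1⊕1⊕1⊕0⊕1⊕0⊕1⊕1⊕1⊕0⊕1⊕1⊕0 = 0
s16 (pos 16,17,18,19,20,21,22,23,24,25,26,27,28,29,30,31): 1⊕1⊕0⊕1⊕1⊕1⊕0⊕1⊕0⊕1⊕1⊕1⊕0⊕1⊕1⊕0 = 1
Syndrome s16…s1 = 10000 → error at position 16.
Flip position 16: 0100101001111011101110101110110 → 0100101001111010101110101110110
Read data bits from positions 3,5,6,7,9,10,11,12,13,14,15,17,18,19,20,21,22,23,24,25,26,27,28,29,30,31: 01010111101101110101110110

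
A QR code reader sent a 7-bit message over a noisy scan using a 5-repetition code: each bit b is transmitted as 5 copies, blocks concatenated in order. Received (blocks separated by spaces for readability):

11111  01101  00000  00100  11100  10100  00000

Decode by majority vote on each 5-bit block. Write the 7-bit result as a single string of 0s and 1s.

Block 1 (11111): 5 ones → 1
Block 2 (01101): 3 ones → 1
Block 3 (00000): 0 ones → 0
Block 4 (00100): 1 one → 0
Block 5 (11100): 3 ones → 1
Block 6 (10100): 2 ones → 0
Block 7 (00000): 0 ones → 0

1100100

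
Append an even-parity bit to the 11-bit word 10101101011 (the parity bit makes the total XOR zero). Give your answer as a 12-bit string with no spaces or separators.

XOR of the 11 data bits: 1⊕0⊕1⊕0⊕1⊕1⊕0⊕1⊕0⊕1⊕1 = 1
Parity bit = 1 (so all 12 bits XOR to 0).

101011010111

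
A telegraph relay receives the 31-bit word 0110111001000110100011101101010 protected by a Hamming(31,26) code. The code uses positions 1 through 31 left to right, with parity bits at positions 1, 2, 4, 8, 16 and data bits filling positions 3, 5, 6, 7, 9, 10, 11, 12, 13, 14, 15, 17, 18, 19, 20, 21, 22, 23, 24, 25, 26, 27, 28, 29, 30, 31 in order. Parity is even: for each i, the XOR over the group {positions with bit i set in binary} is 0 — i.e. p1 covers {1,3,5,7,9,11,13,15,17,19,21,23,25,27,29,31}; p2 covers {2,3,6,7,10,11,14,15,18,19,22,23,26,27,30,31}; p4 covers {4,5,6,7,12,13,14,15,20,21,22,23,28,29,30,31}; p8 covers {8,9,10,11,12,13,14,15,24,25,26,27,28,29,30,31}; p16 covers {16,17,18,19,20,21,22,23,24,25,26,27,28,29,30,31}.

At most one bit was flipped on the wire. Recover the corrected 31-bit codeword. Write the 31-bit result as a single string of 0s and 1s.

0110111000000110100011101101010

s1 (pos 1,3,5,7,9,11,13,15,17,19,21,23,25,27,29,31): 0⊕1⊕1⊕1⊕0⊕0⊕0⊕1⊕1⊕0⊕1⊕1⊕1⊕0⊕0⊕0 = 0
s2 (pos 2,3,6,7,10,11,14,15,18,19,22,23,26,27,30,31): 1⊕1⊕1⊕1⊕1⊕0⊕1⊕1⊕0⊕0⊕1⊕1⊕1⊕0⊕1⊕0 = 1
s4 (pos 4,5,6,7,12,13,14,15,20,21,22,23,28,29,30,31): 0⊕1⊕1⊕1⊕0⊕0⊕1⊕1⊕0⊕1⊕1⊕1⊕1⊕0⊕1⊕0 = 0
s8 (pos 8,9,10,11,12,13,14,15,24,25,26,27,28,29,30,31): 0⊕0⊕1⊕0⊕0⊕0⊕1⊕1⊕0⊕1⊕1⊕0⊕1⊕0⊕1⊕0 = 1
s16 (pos 16,17,18,19,20,21,22,23,24,25,26,27,28,29,30,31): 0⊕1⊕0⊕0⊕0⊕1⊕1⊕1⊕0⊕1⊕1⊕0⊕1⊕0⊕1⊕0 = 0
Syndrome s16…s1 = 01010 → error at position 10.
Flip position 10: 0110111001000110100011101101010 → 0110111000000110100011101101010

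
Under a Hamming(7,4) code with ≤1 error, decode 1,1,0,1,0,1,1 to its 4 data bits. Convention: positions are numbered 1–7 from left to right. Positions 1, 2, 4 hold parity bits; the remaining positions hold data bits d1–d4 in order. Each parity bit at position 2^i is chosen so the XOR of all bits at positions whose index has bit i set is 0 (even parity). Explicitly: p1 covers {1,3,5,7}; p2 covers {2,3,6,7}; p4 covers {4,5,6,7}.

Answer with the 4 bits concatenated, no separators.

0001

s1 (pos 1,3,5,7): 1⊕0⊕0⊕1 = 0
s2 (pos 2,3,6,7): 1⊕0⊕1⊕1 = 1
s4 (pos 4,5,6,7): 1⊕0⊕1⊕1 = 1
Syndrome s4…s1 = 110 → error at position 6.
Flip position 6: 1101011 → 1101001
Read data bits from positions 3,5,6,7: 0001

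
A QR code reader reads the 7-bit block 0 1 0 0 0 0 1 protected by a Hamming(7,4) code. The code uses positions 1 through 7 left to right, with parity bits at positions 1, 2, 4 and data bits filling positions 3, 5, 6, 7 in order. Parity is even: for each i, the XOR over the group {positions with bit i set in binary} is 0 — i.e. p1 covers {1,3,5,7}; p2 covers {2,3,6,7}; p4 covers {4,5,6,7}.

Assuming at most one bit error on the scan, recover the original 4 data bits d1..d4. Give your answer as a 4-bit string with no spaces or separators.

0101

s1 (pos 1,3,5,7): 0⊕0⊕0⊕1 = 1
s2 (pos 2,3,6,7): 1⊕0⊕0⊕1 = 0
s4 (pos 4,5,6,7): 0⊕0⊕0⊕1 = 1
Syndrome s4…s1 = 101 → error at position 5.
Flip position 5: 0100001 → 0100101
Read data bits from positions 3,5,6,7: 0101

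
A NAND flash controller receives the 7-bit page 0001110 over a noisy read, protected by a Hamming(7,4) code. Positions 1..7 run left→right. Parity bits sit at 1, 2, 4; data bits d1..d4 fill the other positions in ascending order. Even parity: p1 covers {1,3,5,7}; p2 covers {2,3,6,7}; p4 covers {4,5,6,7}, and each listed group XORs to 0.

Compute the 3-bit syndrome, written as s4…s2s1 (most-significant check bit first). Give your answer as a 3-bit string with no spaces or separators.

111

s1 (pos 1,3,5,7): 0⊕0⊕1⊕0 = 1
s2 (pos 2,3,6,7): 0⊕0⊕1⊕0 = 1
s4 (pos 4,5,6,7): 1⊕1⊕1⊕0 = 1
Syndrome s4…s1 = 111 → error at position 7.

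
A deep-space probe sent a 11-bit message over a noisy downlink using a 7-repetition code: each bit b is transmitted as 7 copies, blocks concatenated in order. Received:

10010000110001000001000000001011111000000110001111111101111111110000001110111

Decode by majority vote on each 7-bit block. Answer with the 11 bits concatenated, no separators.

00001011101

Block 1 (1001000): 2 ones → 0
Block 2 (0110001): 3 ones → 0
Block 3 (0000010): 1 one → 0
Block 4 (0000000): 0 ones → 0
Block 5 (1011111): 6 ones → 1
Block 6 (0000001): 1 one → 0
Block 7 (1000111): 4 ones → 1
Block 8 (1111101): 6 ones → 1
Block 9 (1111111): 7 ones → 1
Block 10 (1000000): 1 one → 0
Block 11 (1110111): 6 ones → 1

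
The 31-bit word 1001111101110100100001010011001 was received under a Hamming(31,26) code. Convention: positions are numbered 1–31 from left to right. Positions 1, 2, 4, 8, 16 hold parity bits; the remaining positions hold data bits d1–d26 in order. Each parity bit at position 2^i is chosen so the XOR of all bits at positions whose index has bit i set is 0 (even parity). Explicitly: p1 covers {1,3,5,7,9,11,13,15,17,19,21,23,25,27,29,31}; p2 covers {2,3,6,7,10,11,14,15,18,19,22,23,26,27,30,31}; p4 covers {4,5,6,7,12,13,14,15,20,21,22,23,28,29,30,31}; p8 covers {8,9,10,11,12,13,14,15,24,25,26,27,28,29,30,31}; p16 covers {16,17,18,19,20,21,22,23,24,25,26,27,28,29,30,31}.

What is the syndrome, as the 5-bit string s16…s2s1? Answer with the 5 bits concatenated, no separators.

s1 (pos 1,3,5,7,9,11,13,15,17,19,21,23,25,27,29,31): 1⊕0⊕1⊕1⊕0⊕1⊕0⊕0⊕1⊕0⊕0⊕0⊕0⊕1⊕0⊕1 = 1
s2 (pos 2,3,6,7,10,11,14,15,18,19,22,23,26,27,30,31): 0⊕0⊕1⊕1⊕1⊕1⊕1⊕0⊕0⊕0⊕1⊕0⊕0⊕1⊕0⊕1 = 0
s4 (pos 4,5,6,7,12,13,14,15,20,21,22,23,28,29,30,31): 1⊕1⊕1⊕1⊕1⊕0⊕1⊕0⊕0⊕0⊕1⊕0⊕1⊕0⊕0⊕1 = 1
s8 (pos 8,9,10,11,12,13,14,15,24,25,26,27,28,29,30,31): 1⊕0⊕1⊕1⊕1⊕0⊕1⊕0⊕1⊕0⊕0⊕1⊕1⊕0⊕0⊕1 = 1
s16 (pos 16,17,18,19,20,21,22,23,24,25,26,27,28,29,30,31): 0⊕1⊕0⊕0⊕0⊕0⊕1⊕0⊕1⊕0⊕0⊕1⊕1⊕0⊕0⊕1 = 0
Syndrome s16…s1 = 01101 → error at position 13.

01101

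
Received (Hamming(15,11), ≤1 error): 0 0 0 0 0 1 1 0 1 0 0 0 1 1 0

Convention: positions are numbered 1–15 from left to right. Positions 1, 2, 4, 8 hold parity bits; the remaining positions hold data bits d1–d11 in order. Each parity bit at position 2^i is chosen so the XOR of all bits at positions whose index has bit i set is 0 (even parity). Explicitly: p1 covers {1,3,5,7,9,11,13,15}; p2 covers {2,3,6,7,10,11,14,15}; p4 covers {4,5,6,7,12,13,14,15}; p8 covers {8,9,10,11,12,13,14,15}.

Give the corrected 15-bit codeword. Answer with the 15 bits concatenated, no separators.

000001101010110

s1 (pos 1,3,5,7,9,11,13,15): 0⊕0⊕0⊕1⊕1⊕0⊕1⊕0 = 1
s2 (pos 2,3,6,7,10,11,14,15): 0⊕0⊕1⊕1⊕0⊕0⊕1⊕0 = 1
s4 (pos 4,5,6,7,12,13,14,15): 0⊕0⊕1⊕1⊕0⊕1⊕1⊕0 = 0
s8 (pos 8,9,10,11,12,13,14,15): 0⊕1⊕0⊕0⊕0⊕1⊕1⊕0 = 1
Syndrome s8…s1 = 1011 → error at position 11.
Flip position 11: 000001101000110 → 000001101010110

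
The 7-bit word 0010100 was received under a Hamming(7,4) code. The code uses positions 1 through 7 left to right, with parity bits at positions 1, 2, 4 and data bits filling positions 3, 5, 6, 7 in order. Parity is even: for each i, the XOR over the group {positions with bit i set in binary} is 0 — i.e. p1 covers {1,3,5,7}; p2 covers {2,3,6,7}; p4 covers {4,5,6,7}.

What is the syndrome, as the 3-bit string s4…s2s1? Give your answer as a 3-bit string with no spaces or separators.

s1 (pos 1,3,5,7): 0⊕1⊕1⊕0 = 0
s2 (pos 2,3,6,7): 0⊕1⊕0⊕0 = 1
s4 (pos 4,5,6,7): 0⊕1⊕0⊕0 = 1
Syndrome s4…s1 = 110 → error at position 6.

110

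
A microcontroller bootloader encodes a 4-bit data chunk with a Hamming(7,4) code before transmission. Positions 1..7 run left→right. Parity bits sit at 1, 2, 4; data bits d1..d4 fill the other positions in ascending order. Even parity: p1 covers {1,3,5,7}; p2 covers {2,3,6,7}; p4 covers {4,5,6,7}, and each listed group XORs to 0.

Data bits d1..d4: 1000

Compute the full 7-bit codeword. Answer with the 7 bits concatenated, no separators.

1110000

Place data at non-parity positions: p1 p2 1 p4 0 0 0
p1 (pos 1,3,5,7): XOR of data positions = 1⊕0⊕0 = 1
p2 (pos 2,3,6,7): XOR of data positions = 1⊕0⊕0 = 1
p4 (pos 4,5,6,7): XOR of data positions = 0⊕0⊕0 = 0
Codeword: 1110000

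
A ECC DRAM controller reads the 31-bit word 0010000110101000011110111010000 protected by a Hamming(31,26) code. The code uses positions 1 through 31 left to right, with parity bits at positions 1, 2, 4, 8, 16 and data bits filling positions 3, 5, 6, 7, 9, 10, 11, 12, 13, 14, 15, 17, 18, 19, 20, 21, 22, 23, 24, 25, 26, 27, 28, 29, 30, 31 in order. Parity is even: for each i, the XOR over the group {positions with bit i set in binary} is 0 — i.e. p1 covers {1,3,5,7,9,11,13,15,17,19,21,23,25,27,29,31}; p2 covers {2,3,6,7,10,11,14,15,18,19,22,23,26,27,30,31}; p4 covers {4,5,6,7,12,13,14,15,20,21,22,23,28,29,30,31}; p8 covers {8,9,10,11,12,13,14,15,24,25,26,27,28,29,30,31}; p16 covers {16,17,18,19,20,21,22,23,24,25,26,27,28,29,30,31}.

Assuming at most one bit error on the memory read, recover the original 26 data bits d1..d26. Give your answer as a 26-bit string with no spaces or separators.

s1 (pos 1,3,5,7,9,11,13,15,17,19,21,23,25,27,29,31): 0⊕1⊕0⊕0⊕1⊕1⊕1⊕0⊕0⊕1⊕1⊕1⊕1⊕1⊕0⊕0 = 1
s2 (pos 2,3,6,7,10,11,14,15,18,19,22,23,26,27,30,31): 0⊕1⊕0⊕0⊕0⊕1⊕0⊕0⊕1⊕1⊕0⊕1⊕0⊕1⊕0⊕0 = 0
s4 (pos 4,5,6,7,12,13,14,15,20,21,22,23,28,29,30,31): 0⊕0⊕0⊕0⊕0⊕1⊕0⊕0⊕1⊕1⊕0⊕1⊕0⊕0⊕0⊕0 = 0
s8 (pos 8,9,10,11,12,13,14,15,24,25,26,27,28,29,30,31): 1⊕1⊕0⊕1⊕0⊕1⊕0⊕0⊕1⊕1⊕0⊕1⊕0⊕0⊕0⊕0 = 1
s16 (pos 16,17,18,19,20,21,22,23,24,25,26,27,28,29,30,31): 0⊕0⊕1⊕1⊕1⊕1⊕0⊕1⊕1⊕1⊕0⊕1⊕0⊕0⊕0⊕0 = 0
Syndrome s16…s1 = 01001 → error at position 9.
Flip position 9: 0010000110101000011110111010000 → 0010000100101000011110111010000
Read data bits from positions 3,5,6,7,9,10,11,12,13,14,15,17,18,19,20,21,22,23,24,25,26,27,28,29,30,31: 10000010100011110111010000

10000010100011110111010000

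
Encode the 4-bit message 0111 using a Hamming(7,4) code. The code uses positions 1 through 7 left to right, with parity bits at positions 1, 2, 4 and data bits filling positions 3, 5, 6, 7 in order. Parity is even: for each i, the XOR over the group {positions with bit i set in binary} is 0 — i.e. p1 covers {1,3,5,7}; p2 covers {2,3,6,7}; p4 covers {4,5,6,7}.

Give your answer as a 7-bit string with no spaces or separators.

Place data at non-parity positions: p1 p2 0 p4 1 1 1
p1 (pos 1,3,5,7): XOR of data positions = 0⊕1⊕1 = 0
p2 (pos 2,3,6,7): XOR of data positions = 0⊕1⊕1 = 0
p4 (pos 4,5,6,7): XOR of data positions = 1⊕1⊕1 = 1
Codeword: 0001111

0001111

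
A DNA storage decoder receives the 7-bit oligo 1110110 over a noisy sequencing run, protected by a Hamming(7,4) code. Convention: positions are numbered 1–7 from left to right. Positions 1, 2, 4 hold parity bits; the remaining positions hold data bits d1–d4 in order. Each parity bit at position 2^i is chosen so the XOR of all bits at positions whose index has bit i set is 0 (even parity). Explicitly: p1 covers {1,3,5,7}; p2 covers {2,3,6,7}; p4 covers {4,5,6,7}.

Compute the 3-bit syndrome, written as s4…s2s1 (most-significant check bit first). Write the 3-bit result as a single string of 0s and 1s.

s1 (pos 1,3,5,7): 1⊕1⊕1⊕0 = 1
s2 (pos 2,3,6,7): 1⊕1⊕1⊕0 = 1
s4 (pos 4,5,6,7): 0⊕1⊕1⊕0 = 0
Syndrome s4…s1 = 011 → error at position 3.

011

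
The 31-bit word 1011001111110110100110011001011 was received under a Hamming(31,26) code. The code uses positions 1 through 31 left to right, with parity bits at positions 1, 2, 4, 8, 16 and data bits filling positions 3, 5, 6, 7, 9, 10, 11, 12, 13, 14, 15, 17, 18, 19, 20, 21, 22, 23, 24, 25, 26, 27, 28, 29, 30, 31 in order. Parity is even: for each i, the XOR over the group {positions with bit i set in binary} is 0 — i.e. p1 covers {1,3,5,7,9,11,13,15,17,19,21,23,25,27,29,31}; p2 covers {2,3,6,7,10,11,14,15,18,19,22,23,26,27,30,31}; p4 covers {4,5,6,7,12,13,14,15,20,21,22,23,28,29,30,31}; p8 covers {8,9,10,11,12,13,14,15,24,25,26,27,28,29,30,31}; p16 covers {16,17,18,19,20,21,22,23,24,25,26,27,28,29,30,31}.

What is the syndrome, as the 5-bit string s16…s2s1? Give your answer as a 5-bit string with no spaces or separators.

00000

s1 (pos 1,3,5,7,9,11,13,15,17,19,21,23,25,27,29,31): 1⊕1⊕0⊕1⊕1⊕1⊕0⊕1⊕1⊕0⊕1⊕0⊕1⊕0⊕0⊕1 = 0
s2 (pos 2,3,6,7,10,11,14,15,18,19,22,23,26,27,30,31): 0⊕1⊕0⊕1⊕1⊕1⊕1⊕1⊕0⊕0⊕0⊕0⊕0⊕0⊕1⊕1 = 0
s4 (pos 4,5,6,7,12,13,14,15,20,21,22,23,28,29,30,31): 1⊕0⊕0⊕1⊕1⊕0⊕1⊕1⊕1⊕1⊕0⊕0⊕1⊕0⊕1⊕1 = 0
s8 (pos 8,9,10,11,12,13,14,15,24,25,26,27,28,29,30,31): 1⊕1⊕1⊕1⊕1⊕0⊕1⊕1⊕1⊕1⊕0⊕0⊕1⊕0⊕1⊕1 = 0
s16 (pos 16,17,18,19,20,21,22,23,24,25,26,27,28,29,30,31): 0⊕1⊕0⊕0⊕1⊕1⊕0⊕0⊕1⊕1⊕0⊕0⊕1⊕0⊕1⊕1 = 0
Syndrome s16…s1 = 00000 → no error.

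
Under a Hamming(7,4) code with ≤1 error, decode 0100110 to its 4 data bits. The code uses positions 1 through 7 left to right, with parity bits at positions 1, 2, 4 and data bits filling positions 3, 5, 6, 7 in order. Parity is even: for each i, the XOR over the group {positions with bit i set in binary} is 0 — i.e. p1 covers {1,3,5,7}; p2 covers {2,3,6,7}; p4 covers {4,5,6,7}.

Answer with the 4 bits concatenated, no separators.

s1 (pos 1,3,5,7): 0⊕0⊕1⊕0 = 1
s2 (pos 2,3,6,7): 1⊕0⊕1⊕0 = 0
s4 (pos 4,5,6,7): 0⊕1⊕1⊕0 = 0
Syndrome s4…s1 = 001 → error at position 1.
Flip position 1: 0100110 → 1100110
Read data bits from positions 3,5,6,7: 0110

0110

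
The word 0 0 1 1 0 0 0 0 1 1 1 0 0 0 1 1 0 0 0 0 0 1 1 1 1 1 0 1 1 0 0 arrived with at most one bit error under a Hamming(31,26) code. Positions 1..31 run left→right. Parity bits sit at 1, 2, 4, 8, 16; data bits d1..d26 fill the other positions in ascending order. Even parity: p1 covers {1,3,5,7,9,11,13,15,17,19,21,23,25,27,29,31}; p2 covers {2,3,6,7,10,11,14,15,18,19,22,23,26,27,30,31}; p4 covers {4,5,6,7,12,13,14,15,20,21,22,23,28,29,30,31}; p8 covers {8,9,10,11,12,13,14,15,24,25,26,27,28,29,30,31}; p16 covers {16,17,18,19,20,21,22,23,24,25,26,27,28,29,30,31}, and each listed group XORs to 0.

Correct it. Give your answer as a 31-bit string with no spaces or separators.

s1 (pos 1,3,5,7,9,11,13,15,17,19,21,23,25,27,29,31): 0⊕1⊕0⊕0⊕1⊕1⊕0⊕1⊕0⊕0⊕0⊕1⊕1⊕0⊕1⊕0 = 1
s2 (pos 2,3,6,7,10,11,14,15,18,19,22,23,26,27,30,31): 0⊕1⊕0⊕0⊕1⊕1⊕0⊕1⊕0⊕0⊕1⊕1⊕1⊕0⊕0⊕0 = 1
s4 (pos 4,5,6,7,12,13,14,15,20,21,22,23,28,29,30,31): 1⊕0⊕0⊕0⊕0⊕0⊕0⊕1⊕0⊕0⊕1⊕1⊕1⊕1⊕0⊕0 = 0
s8 (pos 8,9,10,11,12,13,14,15,24,25,26,27,28,29,30,31): 0⊕1⊕1⊕1⊕0⊕0⊕0⊕1⊕1⊕1⊕1⊕0⊕1⊕1⊕0⊕0 = 1
s16 (pos 16,17,18,19,20,21,22,23,24,25,26,27,28,29,30,31): 1⊕0⊕0⊕0⊕0⊕0⊕1⊕1⊕1⊕1⊕1⊕0⊕1⊕1⊕0⊕0 = 0
Syndrome s16…s1 = 01011 → error at position 11.
Flip position 11: 0011000011100011000001111101100 → 0011000011000011000001111101100

0011000011000011000001111101100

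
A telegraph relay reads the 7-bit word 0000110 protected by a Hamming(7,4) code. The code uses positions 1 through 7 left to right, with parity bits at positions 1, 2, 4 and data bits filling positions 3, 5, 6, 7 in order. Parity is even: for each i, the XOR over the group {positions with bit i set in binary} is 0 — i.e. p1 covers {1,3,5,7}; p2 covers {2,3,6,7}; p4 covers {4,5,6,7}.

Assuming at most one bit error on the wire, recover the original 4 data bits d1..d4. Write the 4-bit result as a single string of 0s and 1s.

s1 (pos 1,3,5,7): 0⊕0⊕1⊕0 = 1
s2 (pos 2,3,6,7): 0⊕0⊕1⊕0 = 1
s4 (pos 4,5,6,7): 0⊕1⊕1⊕0 = 0
Syndrome s4…s1 = 011 → error at position 3.
Flip position 3: 0000110 → 0010110
Read data bits from positions 3,5,6,7: 1110

1110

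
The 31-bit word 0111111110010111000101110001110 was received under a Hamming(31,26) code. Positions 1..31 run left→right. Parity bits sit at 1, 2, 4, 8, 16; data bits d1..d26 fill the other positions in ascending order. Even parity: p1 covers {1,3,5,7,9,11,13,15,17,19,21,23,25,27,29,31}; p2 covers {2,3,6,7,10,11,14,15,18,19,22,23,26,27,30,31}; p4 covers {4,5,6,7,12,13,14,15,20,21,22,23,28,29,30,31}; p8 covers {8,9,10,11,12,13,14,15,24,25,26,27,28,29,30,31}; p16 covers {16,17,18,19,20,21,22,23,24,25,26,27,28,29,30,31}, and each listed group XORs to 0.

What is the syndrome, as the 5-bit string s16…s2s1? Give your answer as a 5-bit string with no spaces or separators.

01111

s1 (pos 1,3,5,7,9,11,13,15,17,19,21,23,25,27,29,31): 0⊕1⊕1⊕1⊕1⊕0⊕0⊕1⊕0⊕0⊕0⊕1⊕0⊕0⊕1⊕0 = 1
s2 (pos 2,3,6,7,10,11,14,15,18,19,22,23,26,27,30,31): 1⊕1⊕1⊕1⊕0⊕0⊕1⊕1⊕0⊕0⊕1⊕1⊕0⊕0⊕1⊕0 = 1
s4 (pos 4,5,6,7,12,13,14,15,20,21,22,23,28,29,30,31): 1⊕1⊕1⊕1⊕1⊕0⊕1⊕1⊕1⊕0⊕1⊕1⊕1⊕1⊕1⊕0 = 1
s8 (pos 8,9,10,11,12,13,14,15,24,25,26,27,28,29,30,31): 1⊕1⊕0⊕0⊕1⊕0⊕1⊕1⊕1⊕0⊕0⊕0⊕1⊕1⊕1⊕0 = 1
s16 (pos 16,17,18,19,20,21,22,23,24,25,26,27,28,29,30,31): 1⊕0⊕0⊕0⊕1⊕0⊕1⊕1⊕1⊕0⊕0⊕0⊕1⊕1⊕1⊕0 = 0
Syndrome s16…s1 = 01111 → error at position 15.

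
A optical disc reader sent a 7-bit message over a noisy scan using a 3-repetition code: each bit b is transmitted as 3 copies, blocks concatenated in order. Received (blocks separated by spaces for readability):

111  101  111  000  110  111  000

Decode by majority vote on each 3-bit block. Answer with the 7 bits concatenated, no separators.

1110110

Block 1 (111): 3 ones → 1
Block 2 (101): 2 ones → 1
Block 3 (111): 3 ones → 1
Block 4 (000): 0 ones → 0
Block 5 (110): 2 ones → 1
Block 6 (111): 3 ones → 1
Block 7 (000): 0 ones → 0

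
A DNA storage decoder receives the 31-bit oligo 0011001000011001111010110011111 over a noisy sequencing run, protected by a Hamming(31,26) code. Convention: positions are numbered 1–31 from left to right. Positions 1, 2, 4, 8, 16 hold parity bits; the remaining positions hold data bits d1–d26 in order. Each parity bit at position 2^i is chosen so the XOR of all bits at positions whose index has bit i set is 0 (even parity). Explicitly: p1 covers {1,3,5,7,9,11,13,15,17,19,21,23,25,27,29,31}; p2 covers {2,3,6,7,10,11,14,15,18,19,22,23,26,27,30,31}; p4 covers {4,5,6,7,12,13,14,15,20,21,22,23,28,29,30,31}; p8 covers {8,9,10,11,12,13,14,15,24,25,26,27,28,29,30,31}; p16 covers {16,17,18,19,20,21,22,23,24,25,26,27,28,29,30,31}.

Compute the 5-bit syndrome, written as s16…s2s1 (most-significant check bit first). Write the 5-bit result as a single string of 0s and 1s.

00000

s1 (pos 1,3,5,7,9,11,13,15,17,19,21,23,25,27,29,31): 0⊕1⊕0⊕1⊕0⊕0⊕1⊕0⊕1⊕1⊕1⊕1⊕0⊕1⊕1⊕1 = 0
s2 (pos 2,3,6,7,10,11,14,15,18,19,22,23,26,27,30,31): 0⊕1⊕0⊕1⊕0⊕0⊕0⊕0⊕1⊕1⊕0⊕1⊕0⊕1⊕1⊕1 = 0
s4 (pos 4,5,6,7,12,13,14,15,20,21,22,23,28,29,30,31): 1⊕0⊕0⊕1⊕1⊕1⊕0⊕0⊕0⊕1⊕0⊕1⊕1⊕1⊕1⊕1 = 0
s8 (pos 8,9,10,11,12,13,14,15,24,25,26,27,28,29,30,31): 0⊕0⊕0⊕0⊕1⊕1⊕0⊕0⊕1⊕0⊕0⊕1⊕1⊕1⊕1⊕1 = 0
s16 (pos 16,17,18,19,20,21,22,23,24,25,26,27,28,29,30,31): 1⊕1⊕1⊕1⊕0⊕1⊕0⊕1⊕1⊕0⊕0⊕1⊕1⊕1⊕1⊕1 = 0
Syndrome s16…s1 = 00000 → no error.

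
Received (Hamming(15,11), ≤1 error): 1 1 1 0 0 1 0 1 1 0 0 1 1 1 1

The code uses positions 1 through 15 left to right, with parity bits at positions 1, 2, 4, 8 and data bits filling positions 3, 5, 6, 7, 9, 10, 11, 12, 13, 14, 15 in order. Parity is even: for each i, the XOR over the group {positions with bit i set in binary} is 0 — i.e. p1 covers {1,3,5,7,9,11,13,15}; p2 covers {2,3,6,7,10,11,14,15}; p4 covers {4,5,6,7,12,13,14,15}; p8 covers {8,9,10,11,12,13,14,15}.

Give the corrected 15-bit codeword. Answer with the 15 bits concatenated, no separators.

111001111001111

s1 (pos 1,3,5,7,9,11,13,15): 1⊕1⊕0⊕0⊕1⊕0⊕1⊕1 = 1
s2 (pos 2,3,6,7,10,11,14,15): 1⊕1⊕1⊕0⊕0⊕0⊕1⊕1 = 1
s4 (pos 4,5,6,7,12,13,14,15): 0⊕0⊕1⊕0⊕1⊕1⊕1⊕1 = 1
s8 (pos 8,9,10,11,12,13,14,15): 1⊕1⊕0⊕0⊕1⊕1⊕1⊕1 = 0
Syndrome s8…s1 = 0111 → error at position 7.
Flip position 7: 111001011001111 → 111001111001111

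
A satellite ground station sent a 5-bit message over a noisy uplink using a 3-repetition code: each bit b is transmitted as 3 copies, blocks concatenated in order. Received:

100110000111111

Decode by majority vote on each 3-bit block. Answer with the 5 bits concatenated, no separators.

Block 1 (100): 1 one → 0
Block 2 (110): 2 ones → 1
Block 3 (000): 0 ones → 0
Block 4 (111): 3 ones → 1
Block 5 (111): 3 ones → 1

01011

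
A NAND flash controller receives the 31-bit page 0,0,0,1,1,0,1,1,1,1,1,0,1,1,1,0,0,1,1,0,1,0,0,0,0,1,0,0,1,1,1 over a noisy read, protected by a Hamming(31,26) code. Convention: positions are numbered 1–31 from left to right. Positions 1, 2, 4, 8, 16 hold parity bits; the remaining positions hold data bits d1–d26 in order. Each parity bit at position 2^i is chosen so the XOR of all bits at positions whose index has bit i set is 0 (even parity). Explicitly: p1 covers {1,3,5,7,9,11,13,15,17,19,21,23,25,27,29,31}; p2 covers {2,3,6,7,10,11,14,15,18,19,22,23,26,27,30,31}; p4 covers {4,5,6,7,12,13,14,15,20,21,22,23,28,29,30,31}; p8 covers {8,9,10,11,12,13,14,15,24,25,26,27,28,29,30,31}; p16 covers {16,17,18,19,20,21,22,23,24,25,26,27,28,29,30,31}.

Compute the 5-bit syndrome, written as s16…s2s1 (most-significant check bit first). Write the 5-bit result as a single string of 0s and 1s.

11000

s1 (pos 1,3,5,7,9,11,13,15,17,19,21,23,25,27,29,31): 0⊕0⊕1⊕1⊕1⊕1⊕1⊕1⊕0⊕1⊕1⊕0⊕0⊕0⊕1⊕1 = 0
s2 (pos 2,3,6,7,10,11,14,15,18,19,22,23,26,27,30,31): 0⊕0⊕0⊕1⊕1⊕1⊕1⊕1⊕1⊕1⊕0⊕0⊕1⊕0⊕1⊕1 = 0
s4 (pos 4,5,6,7,12,13,14,15,20,21,22,23,28,29,30,31): 1⊕1⊕0⊕1⊕0⊕1⊕1⊕1⊕0⊕1⊕0⊕0⊕0⊕1⊕1⊕1 = 0
s8 (pos 8,9,10,11,12,13,14,15,24,25,26,27,28,29,30,31): 1⊕1⊕1⊕1⊕0⊕1⊕1⊕1⊕0⊕0⊕1⊕0⊕0⊕1⊕1⊕1 = 1
s16 (pos 16,17,18,19,20,21,22,23,24,25,26,27,28,29,30,31): 0⊕0⊕1⊕1⊕0⊕1⊕0⊕0⊕0⊕0⊕1⊕0⊕0⊕1⊕1⊕1 = 1
Syndrome s16…s1 = 11000 → error at position 24.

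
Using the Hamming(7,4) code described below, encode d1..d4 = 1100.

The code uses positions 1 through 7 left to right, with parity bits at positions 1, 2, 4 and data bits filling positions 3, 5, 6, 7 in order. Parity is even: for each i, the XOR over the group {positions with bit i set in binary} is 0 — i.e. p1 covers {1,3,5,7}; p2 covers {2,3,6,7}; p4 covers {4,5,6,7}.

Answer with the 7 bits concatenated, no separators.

Place data at non-parity positions: p1 p2 1 p4 1 0 0
p1 (pos 1,3,5,7): XOR of data positions = 1⊕1⊕0 = 0
p2 (pos 2,3,6,7): XOR of data positions = 1⊕0⊕0 = 1
p4 (pos 4,5,6,7): XOR of data positions = 1⊕0⊕0 = 1
Codeword: 0111100

0111100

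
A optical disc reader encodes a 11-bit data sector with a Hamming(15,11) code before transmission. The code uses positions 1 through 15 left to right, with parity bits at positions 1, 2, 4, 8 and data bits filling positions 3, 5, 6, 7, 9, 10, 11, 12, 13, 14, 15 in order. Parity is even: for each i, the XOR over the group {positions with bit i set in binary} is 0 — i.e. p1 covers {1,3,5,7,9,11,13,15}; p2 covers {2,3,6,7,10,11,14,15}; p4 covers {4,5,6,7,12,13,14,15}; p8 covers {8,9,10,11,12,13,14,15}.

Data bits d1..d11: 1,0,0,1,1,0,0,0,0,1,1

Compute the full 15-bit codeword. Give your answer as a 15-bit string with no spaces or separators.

Place data at non-parity positions: p1 p2 1 p4 0 0 1 p8 1 0 0 0 0 1 1
p1 (pos 1,3,5,7,9,11,13,15): XOR of data positions = 1⊕0⊕1⊕1⊕0⊕0⊕1 = 0
p2 (pos 2,3,6,7,10,11,14,15): XOR of data positions = 1⊕0⊕1⊕0⊕0⊕1⊕1 = 0
p4 (pos 4,5,6,7,12,13,14,15): XOR of data positions = 0⊕0⊕1⊕0⊕0⊕1⊕1 = 1
p8 (pos 8,9,10,11,12,13,14,15): XOR of data positions = 1⊕0⊕0⊕0⊕0⊕1⊕1 = 1
Codeword: 001100111000011

001100111000011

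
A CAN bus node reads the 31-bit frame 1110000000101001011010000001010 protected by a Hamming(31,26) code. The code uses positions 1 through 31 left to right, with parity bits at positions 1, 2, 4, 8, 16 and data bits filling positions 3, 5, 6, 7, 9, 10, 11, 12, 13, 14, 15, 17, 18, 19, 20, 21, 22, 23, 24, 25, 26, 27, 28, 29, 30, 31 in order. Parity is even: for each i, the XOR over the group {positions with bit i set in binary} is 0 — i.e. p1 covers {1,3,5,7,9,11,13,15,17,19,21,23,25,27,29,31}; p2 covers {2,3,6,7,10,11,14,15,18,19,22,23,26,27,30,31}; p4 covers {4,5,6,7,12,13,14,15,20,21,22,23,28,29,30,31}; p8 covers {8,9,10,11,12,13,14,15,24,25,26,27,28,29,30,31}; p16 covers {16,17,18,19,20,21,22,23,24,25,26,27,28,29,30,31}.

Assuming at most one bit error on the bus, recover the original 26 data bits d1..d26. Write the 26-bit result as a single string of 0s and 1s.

10000010100011010000001010

s1 (pos 1,3,5,7,9,11,13,15,17,19,21,23,25,27,29,31): 1⊕1⊕0⊕0⊕0⊕1⊕1⊕0⊕0⊕1⊕1⊕0⊕0⊕0⊕0⊕0 = 0
s2 (pos 2,3,6,7,10,11,14,15,18,19,22,23,26,27,30,31): 1⊕1⊕0⊕0⊕0⊕1⊕0⊕0⊕1⊕1⊕0⊕0⊕0⊕0⊕1⊕0 = 0
s4 (pos 4,5,6,7,12,13,14,15,20,21,22,23,28,29,30,31): 0⊕0⊕0⊕0⊕0⊕1⊕0⊕0⊕0⊕1⊕0⊕0⊕1⊕0⊕1⊕0 = 0
s8 (pos 8,9,10,11,12,13,14,15,24,25,26,27,28,29,30,31): 0⊕0⊕0⊕1⊕0⊕1⊕0⊕0⊕0⊕0⊕0⊕0⊕1⊕0⊕1⊕0 = 0
s16 (pos 16,17,18,19,20,21,22,23,24,25,26,27,28,29,30,31): 1⊕0⊕1⊕1⊕0⊕1⊕0⊕0⊕0⊕0⊕0⊕0⊕1⊕0⊕1⊕0 = 0
Syndrome s16…s1 = 00000 → no error.
Read data bits from positions 3,5,6,7,9,10,11,12,13,14,15,17,18,19,20,21,22,23,24,25,26,27,28,29,30,31: 10000010100011010000001010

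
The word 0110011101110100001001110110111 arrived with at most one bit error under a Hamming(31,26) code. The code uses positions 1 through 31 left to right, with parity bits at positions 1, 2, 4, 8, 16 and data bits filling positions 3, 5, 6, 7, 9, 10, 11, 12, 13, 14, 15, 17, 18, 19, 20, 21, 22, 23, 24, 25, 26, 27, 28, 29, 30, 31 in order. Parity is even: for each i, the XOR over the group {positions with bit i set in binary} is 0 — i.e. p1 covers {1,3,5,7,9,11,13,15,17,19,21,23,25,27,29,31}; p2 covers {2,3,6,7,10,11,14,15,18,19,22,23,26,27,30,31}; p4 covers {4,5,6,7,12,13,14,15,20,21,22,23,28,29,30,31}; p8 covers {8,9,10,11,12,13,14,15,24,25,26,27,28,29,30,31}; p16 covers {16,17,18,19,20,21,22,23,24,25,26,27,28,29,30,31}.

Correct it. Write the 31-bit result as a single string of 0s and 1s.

s1 (pos 1,3,5,7,9,11,13,15,17,19,21,23,25,27,29,31): 0⊕1⊕0⊕1⊕0⊕1⊕0⊕0⊕0⊕1⊕0⊕1⊕0⊕1⊕1⊕1 = 0
s2 (pos 2,3,6,7,10,11,14,15,18,19,22,23,26,27,30,31): 1⊕1⊕1⊕1⊕1⊕1⊕1⊕0⊕0⊕1⊕1⊕1⊕1⊕1⊕1⊕1 = 0
s4 (pos 4,5,6,7,12,13,14,15,20,21,22,23,28,29,30,31): 0⊕0⊕1⊕1⊕1⊕0⊕1⊕0⊕0⊕0⊕1⊕1⊕0⊕1⊕1⊕1 = 1
s8 (pos 8,9,10,11,12,13,14,15,24,25,26,27,28,29,30,31): 1⊕0⊕1⊕1⊕1⊕0⊕1⊕0⊕1⊕0⊕1⊕1⊕0⊕1⊕1⊕1 = 1
s16 (pos 16,17,18,19,20,21,22,23,24,25,26,27,28,29,30,31): 0⊕0⊕0⊕1⊕0⊕0⊕1⊕1⊕1⊕0⊕1⊕1⊕0⊕1⊕1⊕1 = 1
Syndrome s16…s1 = 11100 → error at position 28.
Flip position 28: 0110011101110100001001110110111 → 0110011101110100001001110111111

0110011101110100001001110111111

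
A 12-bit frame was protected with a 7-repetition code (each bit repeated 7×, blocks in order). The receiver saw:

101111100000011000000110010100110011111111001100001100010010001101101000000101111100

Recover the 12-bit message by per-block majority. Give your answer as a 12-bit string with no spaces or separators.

100101000101

Block 1 (1011111): 6 ones → 1
Block 2 (0000001): 1 one → 0
Block 3 (1000000): 1 one → 0
Block 4 (1100101): 4 ones → 1
Block 5 (0011001): 3 ones → 0
Block 6 (1111111): 7 ones → 1
Block 7 (0011000): 2 ones → 0
Block 8 (0110001): 3 ones → 0
Block 9 (0010001): 2 ones → 0
Block 10 (1011010): 4 ones → 1
Block 11 (0000010): 1 one → 0
Block 12 (1111100): 5 ones → 1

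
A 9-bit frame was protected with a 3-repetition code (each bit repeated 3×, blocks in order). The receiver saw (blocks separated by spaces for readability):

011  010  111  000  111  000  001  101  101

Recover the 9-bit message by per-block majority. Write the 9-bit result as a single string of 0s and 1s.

101010011

Block 1 (011): 2 ones → 1
Block 2 (010): 1 one → 0
Block 3 (111): 3 ones → 1
Block 4 (000): 0 ones → 0
Block 5 (111): 3 ones → 1
Block 6 (000): 0 ones → 0
Block 7 (001): 1 one → 0
Block 8 (101): 2 ones → 1
Block 9 (101): 2 ones → 1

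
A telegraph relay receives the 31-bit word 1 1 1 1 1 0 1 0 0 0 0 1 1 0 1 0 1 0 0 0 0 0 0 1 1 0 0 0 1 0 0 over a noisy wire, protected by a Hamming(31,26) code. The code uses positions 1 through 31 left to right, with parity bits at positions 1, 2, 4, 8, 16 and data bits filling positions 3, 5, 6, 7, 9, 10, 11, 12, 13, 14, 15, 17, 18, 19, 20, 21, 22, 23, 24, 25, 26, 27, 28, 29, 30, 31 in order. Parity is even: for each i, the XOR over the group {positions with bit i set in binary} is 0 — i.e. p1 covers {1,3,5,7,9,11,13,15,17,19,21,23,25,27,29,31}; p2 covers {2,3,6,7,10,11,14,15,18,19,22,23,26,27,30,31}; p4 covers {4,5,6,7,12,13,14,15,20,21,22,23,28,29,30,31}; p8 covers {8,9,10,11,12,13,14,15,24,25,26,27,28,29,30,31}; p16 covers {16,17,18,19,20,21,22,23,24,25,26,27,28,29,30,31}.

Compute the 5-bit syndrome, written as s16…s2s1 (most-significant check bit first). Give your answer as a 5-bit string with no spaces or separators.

00101

s1 (pos 1,3,5,7,9,11,13,15,17,19,21,23,25,27,29,31): 1⊕1⊕1⊕1⊕0⊕0⊕1⊕1⊕1⊕0⊕0⊕0⊕1⊕0⊕1⊕0 = 1
s2 (pos 2,3,6,7,10,11,14,15,18,19,22,23,26,27,30,31): 1⊕1⊕0⊕1⊕0⊕0⊕0⊕1⊕0⊕0⊕0⊕0⊕0⊕0⊕0⊕0 = 0
s4 (pos 4,5,6,7,12,13,14,15,20,21,22,23,28,29,30,31): 1⊕1⊕0⊕1⊕1⊕1⊕0⊕1⊕0⊕0⊕0⊕0⊕0⊕1⊕0⊕0 = 1
s8 (pos 8,9,10,11,12,13,14,15,24,25,26,27,28,29,30,31): 0⊕0⊕0⊕0⊕1⊕1⊕0⊕1⊕1⊕1⊕0⊕0⊕0⊕1⊕0⊕0 = 0
s16 (pos 16,17,18,19,20,21,22,23,24,25,26,27,28,29,30,31): 0⊕1⊕0⊕0⊕0⊕0⊕0⊕0⊕1⊕1⊕0⊕0⊕0⊕1⊕0⊕0 = 0
Syndrome s16…s1 = 00101 → error at position 5.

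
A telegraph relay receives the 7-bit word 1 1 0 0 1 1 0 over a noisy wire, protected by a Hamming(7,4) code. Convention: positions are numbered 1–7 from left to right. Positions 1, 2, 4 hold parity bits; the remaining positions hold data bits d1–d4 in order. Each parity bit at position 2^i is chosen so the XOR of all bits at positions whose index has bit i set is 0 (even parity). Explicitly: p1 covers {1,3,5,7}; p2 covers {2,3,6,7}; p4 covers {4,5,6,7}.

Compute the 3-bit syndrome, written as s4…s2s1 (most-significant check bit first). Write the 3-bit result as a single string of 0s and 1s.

s1 (pos 1,3,5,7): 1⊕0⊕1⊕0 = 0
s2 (pos 2,3,6,7): 1⊕0⊕1⊕0 = 0
s4 (pos 4,5,6,7): 0⊕1⊕1⊕0 = 0
Syndrome s4…s1 = 000 → no error.

000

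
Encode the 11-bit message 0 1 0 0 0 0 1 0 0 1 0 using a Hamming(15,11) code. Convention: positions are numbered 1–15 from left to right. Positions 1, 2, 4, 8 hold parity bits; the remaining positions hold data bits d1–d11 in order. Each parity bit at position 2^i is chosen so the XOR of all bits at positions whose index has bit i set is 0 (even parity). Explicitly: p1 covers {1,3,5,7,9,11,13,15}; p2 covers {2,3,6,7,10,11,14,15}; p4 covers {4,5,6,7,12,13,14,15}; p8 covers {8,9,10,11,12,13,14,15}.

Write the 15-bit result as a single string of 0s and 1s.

000010000010010

Place data at non-parity positions: p1 p2 0 p4 1 0 0 p8 0 0 1 0 0 1 0
p1 (pos 1,3,5,7,9,11,13,15): XOR of data positions = 0⊕1⊕0⊕0⊕1⊕0⊕0 = 0
p2 (pos 2,3,6,7,10,11,14,15): XOR of data positions = 0⊕0⊕0⊕0⊕1⊕1⊕0 = 0
p4 (pos 4,5,6,7,12,13,14,15): XOR of data positions = 1⊕0⊕0⊕0⊕0⊕1⊕0 = 0
p8 (pos 8,9,10,11,12,13,14,15): XOR of data positions = 0⊕0⊕1⊕0⊕0⊕1⊕0 = 0
Codeword: 000010000010010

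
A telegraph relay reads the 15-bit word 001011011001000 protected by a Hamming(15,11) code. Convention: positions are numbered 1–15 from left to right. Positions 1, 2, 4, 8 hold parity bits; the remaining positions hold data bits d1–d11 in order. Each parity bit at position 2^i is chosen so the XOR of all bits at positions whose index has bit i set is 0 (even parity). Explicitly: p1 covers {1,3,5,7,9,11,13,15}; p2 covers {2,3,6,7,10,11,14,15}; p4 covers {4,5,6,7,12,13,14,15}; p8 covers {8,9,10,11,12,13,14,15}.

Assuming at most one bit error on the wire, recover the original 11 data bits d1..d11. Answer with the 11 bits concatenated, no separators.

11101001100

s1 (pos 1,3,5,7,9,11,13,15): 0⊕1⊕1⊕0⊕1⊕0⊕0⊕0 = 1
s2 (pos 2,3,6,7,10,11,14,15): 0⊕1⊕1⊕0⊕0⊕0⊕0⊕0 = 0
s4 (pos 4,5,6,7,12,13,14,15): 0⊕1⊕1⊕0⊕1⊕0⊕0⊕0 = 1
s8 (pos 8,9,10,11,12,13,14,15): 1⊕1⊕0⊕0⊕1⊕0⊕0⊕0 = 1
Syndrome s8…s1 = 1101 → error at position 13.
Flip position 13: 001011011001000 → 001011011001100
Read data bits from positions 3,5,6,7,9,10,11,12,13,14,15: 11101001100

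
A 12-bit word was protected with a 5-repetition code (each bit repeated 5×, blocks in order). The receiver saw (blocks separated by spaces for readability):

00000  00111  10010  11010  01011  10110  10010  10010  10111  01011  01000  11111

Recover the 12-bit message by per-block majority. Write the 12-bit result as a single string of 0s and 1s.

Block 1 (00000): 0 ones → 0
Block 2 (00111): 3 ones → 1
Block 3 (10010): 2 ones → 0
Block 4 (11010): 3 ones → 1
Block 5 (01011): 3 ones → 1
Block 6 (10110): 3 ones → 1
Block 7 (10010): 2 ones → 0
Block 8 (10010): 2 ones → 0
Block 9 (10111): 4 ones → 1
Block 10 (01011): 3 ones → 1
Block 11 (01000): 1 one → 0
Block 12 (11111): 5 ones → 1

010111001101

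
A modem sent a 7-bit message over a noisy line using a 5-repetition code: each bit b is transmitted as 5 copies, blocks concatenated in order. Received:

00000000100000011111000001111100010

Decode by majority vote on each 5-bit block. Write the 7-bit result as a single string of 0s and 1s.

0001010

Block 1 (00000): 0 ones → 0
Block 2 (00010): 1 one → 0
Block 3 (00000): 0 ones → 0
Block 4 (11111): 5 ones → 1
Block 5 (00000): 0 ones → 0
Block 6 (11111): 5 ones → 1
Block 7 (00010): 1 one → 0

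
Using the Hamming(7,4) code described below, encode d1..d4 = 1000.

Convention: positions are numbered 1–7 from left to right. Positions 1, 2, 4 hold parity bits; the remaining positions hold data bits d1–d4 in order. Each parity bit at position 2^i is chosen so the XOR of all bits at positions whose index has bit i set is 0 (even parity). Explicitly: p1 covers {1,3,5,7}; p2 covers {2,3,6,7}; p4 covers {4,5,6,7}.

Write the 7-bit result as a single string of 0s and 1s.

1110000

Place data at non-parity positions: p1 p2 1 p4 0 0 0
p1 (pos 1,3,5,7): XOR of data positions = 1⊕0⊕0 = 1
p2 (pos 2,3,6,7): XOR of data positions = 1⊕0⊕0 = 1
p4 (pos 4,5,6,7): XOR of data positions = 0⊕0⊕0 = 0
Codeword: 1110000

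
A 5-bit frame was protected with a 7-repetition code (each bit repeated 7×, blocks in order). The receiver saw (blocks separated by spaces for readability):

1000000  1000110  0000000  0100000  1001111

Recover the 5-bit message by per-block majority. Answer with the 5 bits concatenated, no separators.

Block 1 (1000000): 1 one → 0
Block 2 (1000110): 3 ones → 0
Block 3 (0000000): 0 ones → 0
Block 4 (0100000): 1 one → 0
Block 5 (1001111): 5 ones → 1

00001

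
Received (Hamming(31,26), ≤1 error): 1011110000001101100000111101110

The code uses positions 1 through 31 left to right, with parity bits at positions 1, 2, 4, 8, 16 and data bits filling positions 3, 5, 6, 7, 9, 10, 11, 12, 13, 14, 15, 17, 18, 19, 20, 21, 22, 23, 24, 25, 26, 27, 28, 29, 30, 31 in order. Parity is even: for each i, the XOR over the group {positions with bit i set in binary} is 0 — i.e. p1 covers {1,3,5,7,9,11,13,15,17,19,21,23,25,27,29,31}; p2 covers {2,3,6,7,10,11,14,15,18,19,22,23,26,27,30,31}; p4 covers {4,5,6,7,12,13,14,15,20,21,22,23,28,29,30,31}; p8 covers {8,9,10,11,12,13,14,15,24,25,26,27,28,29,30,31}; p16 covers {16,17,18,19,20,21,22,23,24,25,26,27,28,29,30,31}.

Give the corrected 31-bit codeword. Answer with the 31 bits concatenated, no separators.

s1 (pos 1,3,5,7,9,11,13,15,17,19,21,23,25,27,29,31): 1⊕1⊕1⊕0⊕0⊕0⊕1⊕0⊕1⊕0⊕0⊕1⊕1⊕0⊕1⊕0 = 0
s2 (pos 2,3,6,7,10,11,14,15,18,19,22,23,26,27,30,31): 0⊕1⊕1⊕0⊕0⊕0⊕1⊕0⊕0⊕0⊕0⊕1⊕1⊕0⊕1⊕0 = 0
s4 (pos 4,5,6,7,12,13,14,15,20,21,22,23,28,29,30,31): 1⊕1⊕1⊕0⊕0⊕1⊕1⊕0⊕0⊕0⊕0⊕1⊕1⊕1⊕1⊕0 = 1
s8 (pos 8,9,10,11,12,13,14,15,24,25,26,27,28,29,30,31): 0⊕0⊕0⊕0⊕0⊕1⊕1⊕0⊕1⊕1⊕1⊕0⊕1⊕1⊕1⊕0 = 0
s16 (pos 16,17,18,19,20,21,22,23,24,25,26,27,28,29,30,31): 1⊕1⊕0⊕0⊕0⊕0⊕0⊕1⊕1⊕1⊕1⊕0⊕1⊕1⊕1⊕0 = 1
Syndrome s16…s1 = 10100 → error at position 20.
Flip position 20: 1011110000001101100000111101110 → 1011110000001101100100111101110

1011110000001101100100111101110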